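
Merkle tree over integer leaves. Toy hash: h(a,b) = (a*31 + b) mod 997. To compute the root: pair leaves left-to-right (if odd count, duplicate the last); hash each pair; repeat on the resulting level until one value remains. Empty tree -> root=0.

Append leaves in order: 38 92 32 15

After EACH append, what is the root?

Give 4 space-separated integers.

Answer: 38 273 514 497

Derivation:
After append 38 (leaves=[38]):
  L0: [38]
  root=38
After append 92 (leaves=[38, 92]):
  L0: [38, 92]
  L1: h(38,92)=(38*31+92)%997=273 -> [273]
  root=273
After append 32 (leaves=[38, 92, 32]):
  L0: [38, 92, 32]
  L1: h(38,92)=(38*31+92)%997=273 h(32,32)=(32*31+32)%997=27 -> [273, 27]
  L2: h(273,27)=(273*31+27)%997=514 -> [514]
  root=514
After append 15 (leaves=[38, 92, 32, 15]):
  L0: [38, 92, 32, 15]
  L1: h(38,92)=(38*31+92)%997=273 h(32,15)=(32*31+15)%997=10 -> [273, 10]
  L2: h(273,10)=(273*31+10)%997=497 -> [497]
  root=497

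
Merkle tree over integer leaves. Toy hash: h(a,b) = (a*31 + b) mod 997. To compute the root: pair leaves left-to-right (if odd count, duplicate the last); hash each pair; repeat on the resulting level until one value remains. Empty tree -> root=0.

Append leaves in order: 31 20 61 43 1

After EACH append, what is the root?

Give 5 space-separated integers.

Answer: 31 981 459 441 737

Derivation:
After append 31 (leaves=[31]):
  L0: [31]
  root=31
After append 20 (leaves=[31, 20]):
  L0: [31, 20]
  L1: h(31,20)=(31*31+20)%997=981 -> [981]
  root=981
After append 61 (leaves=[31, 20, 61]):
  L0: [31, 20, 61]
  L1: h(31,20)=(31*31+20)%997=981 h(61,61)=(61*31+61)%997=955 -> [981, 955]
  L2: h(981,955)=(981*31+955)%997=459 -> [459]
  root=459
After append 43 (leaves=[31, 20, 61, 43]):
  L0: [31, 20, 61, 43]
  L1: h(31,20)=(31*31+20)%997=981 h(61,43)=(61*31+43)%997=937 -> [981, 937]
  L2: h(981,937)=(981*31+937)%997=441 -> [441]
  root=441
After append 1 (leaves=[31, 20, 61, 43, 1]):
  L0: [31, 20, 61, 43, 1]
  L1: h(31,20)=(31*31+20)%997=981 h(61,43)=(61*31+43)%997=937 h(1,1)=(1*31+1)%997=32 -> [981, 937, 32]
  L2: h(981,937)=(981*31+937)%997=441 h(32,32)=(32*31+32)%997=27 -> [441, 27]
  L3: h(441,27)=(441*31+27)%997=737 -> [737]
  root=737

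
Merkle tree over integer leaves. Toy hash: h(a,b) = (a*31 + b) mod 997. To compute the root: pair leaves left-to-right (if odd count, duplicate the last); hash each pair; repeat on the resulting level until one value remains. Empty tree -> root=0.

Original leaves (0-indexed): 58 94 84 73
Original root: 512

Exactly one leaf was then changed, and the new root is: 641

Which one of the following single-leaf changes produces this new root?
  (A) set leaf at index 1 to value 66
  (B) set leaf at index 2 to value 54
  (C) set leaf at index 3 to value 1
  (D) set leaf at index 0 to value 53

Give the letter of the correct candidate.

Answer: A

Derivation:
Original leaves: [58, 94, 84, 73]
Target new root: 641
Try each candidate change and compute the resulting root:
Candidate A: set leaf[1] = 66 -> leaves = [58, 66, 84, 73]
  L0: [58, 66, 84, 73]
  L1: h(58,66)=(58*31+66)%997=867 h(84,73)=(84*31+73)%997=683 -> [867, 683]
  L2: h(867,683)=(867*31+683)%997=641 -> [641]
  root = 641 == target 641  ** MATCH **
Candidate B: set leaf[2] = 54 -> leaves = [58, 94, 54, 73]
  L0: [58, 94, 54, 73]
  L1: h(58,94)=(58*31+94)%997=895 h(54,73)=(54*31+73)%997=750 -> [895, 750]
  L2: h(895,750)=(895*31+750)%997=579 -> [579]
  root = 579 != target 641
Candidate C: set leaf[3] = 1 -> leaves = [58, 94, 84, 1]
  L0: [58, 94, 84, 1]
  L1: h(58,94)=(58*31+94)%997=895 h(84,1)=(84*31+1)%997=611 -> [895, 611]
  L2: h(895,611)=(895*31+611)%997=440 -> [440]
  root = 440 != target 641
Candidate D: set leaf[0] = 53 -> leaves = [53, 94, 84, 73]
  L0: [53, 94, 84, 73]
  L1: h(53,94)=(53*31+94)%997=740 h(84,73)=(84*31+73)%997=683 -> [740, 683]
  L2: h(740,683)=(740*31+683)%997=692 -> [692]
  root = 692 != target 641
Candidate A produces the target root.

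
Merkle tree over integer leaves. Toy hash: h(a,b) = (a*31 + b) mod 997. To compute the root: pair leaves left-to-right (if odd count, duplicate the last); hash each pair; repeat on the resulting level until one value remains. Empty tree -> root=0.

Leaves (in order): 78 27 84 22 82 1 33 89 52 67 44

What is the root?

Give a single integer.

L0: [78, 27, 84, 22, 82, 1, 33, 89, 52, 67, 44]
L1: h(78,27)=(78*31+27)%997=451 h(84,22)=(84*31+22)%997=632 h(82,1)=(82*31+1)%997=549 h(33,89)=(33*31+89)%997=115 h(52,67)=(52*31+67)%997=682 h(44,44)=(44*31+44)%997=411 -> [451, 632, 549, 115, 682, 411]
L2: h(451,632)=(451*31+632)%997=655 h(549,115)=(549*31+115)%997=185 h(682,411)=(682*31+411)%997=616 -> [655, 185, 616]
L3: h(655,185)=(655*31+185)%997=550 h(616,616)=(616*31+616)%997=769 -> [550, 769]
L4: h(550,769)=(550*31+769)%997=870 -> [870]

Answer: 870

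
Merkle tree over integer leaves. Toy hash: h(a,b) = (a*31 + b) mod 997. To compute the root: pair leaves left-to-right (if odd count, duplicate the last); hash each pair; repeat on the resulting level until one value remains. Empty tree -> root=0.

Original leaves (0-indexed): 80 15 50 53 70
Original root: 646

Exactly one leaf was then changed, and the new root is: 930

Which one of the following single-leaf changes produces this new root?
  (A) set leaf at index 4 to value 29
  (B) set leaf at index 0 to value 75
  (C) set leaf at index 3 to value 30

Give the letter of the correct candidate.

Original leaves: [80, 15, 50, 53, 70]
Target new root: 930
Try each candidate change and compute the resulting root:
Candidate A: set leaf[4] = 29 -> leaves = [80, 15, 50, 53, 29]
  L0: [80, 15, 50, 53, 29]
  L1: h(80,15)=(80*31+15)%997=501 h(50,53)=(50*31+53)%997=606 h(29,29)=(29*31+29)%997=928 -> [501, 606, 928]
  L2: h(501,606)=(501*31+606)%997=185 h(928,928)=(928*31+928)%997=783 -> [185, 783]
  L3: h(185,783)=(185*31+783)%997=536 -> [536]
  root = 536 != target 930
Candidate B: set leaf[0] = 75 -> leaves = [75, 15, 50, 53, 70]
  L0: [75, 15, 50, 53, 70]
  L1: h(75,15)=(75*31+15)%997=346 h(50,53)=(50*31+53)%997=606 h(70,70)=(70*31+70)%997=246 -> [346, 606, 246]
  L2: h(346,606)=(346*31+606)%997=365 h(246,246)=(246*31+246)%997=893 -> [365, 893]
  L3: h(365,893)=(365*31+893)%997=244 -> [244]
  root = 244 != target 930
Candidate C: set leaf[3] = 30 -> leaves = [80, 15, 50, 30, 70]
  L0: [80, 15, 50, 30, 70]
  L1: h(80,15)=(80*31+15)%997=501 h(50,30)=(50*31+30)%997=583 h(70,70)=(70*31+70)%997=246 -> [501, 583, 246]
  L2: h(501,583)=(501*31+583)%997=162 h(246,246)=(246*31+246)%997=893 -> [162, 893]
  L3: h(162,893)=(162*31+893)%997=930 -> [930]
  root = 930 == target 930  ** MATCH **
Candidate C produces the target root.

Answer: C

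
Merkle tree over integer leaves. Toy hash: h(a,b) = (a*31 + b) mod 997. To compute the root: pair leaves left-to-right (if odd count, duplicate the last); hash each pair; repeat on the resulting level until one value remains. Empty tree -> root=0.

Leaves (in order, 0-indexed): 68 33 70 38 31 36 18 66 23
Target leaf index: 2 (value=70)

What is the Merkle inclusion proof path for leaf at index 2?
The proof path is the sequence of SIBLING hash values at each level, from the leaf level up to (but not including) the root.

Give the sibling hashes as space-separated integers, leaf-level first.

L0 (leaves): [68, 33, 70, 38, 31, 36, 18, 66, 23], target index=2
L1: h(68,33)=(68*31+33)%997=147 [pair 0] h(70,38)=(70*31+38)%997=214 [pair 1] h(31,36)=(31*31+36)%997=0 [pair 2] h(18,66)=(18*31+66)%997=624 [pair 3] h(23,23)=(23*31+23)%997=736 [pair 4] -> [147, 214, 0, 624, 736]
  Sibling for proof at L0: 38
L2: h(147,214)=(147*31+214)%997=783 [pair 0] h(0,624)=(0*31+624)%997=624 [pair 1] h(736,736)=(736*31+736)%997=621 [pair 2] -> [783, 624, 621]
  Sibling for proof at L1: 147
L3: h(783,624)=(783*31+624)%997=969 [pair 0] h(621,621)=(621*31+621)%997=929 [pair 1] -> [969, 929]
  Sibling for proof at L2: 624
L4: h(969,929)=(969*31+929)%997=61 [pair 0] -> [61]
  Sibling for proof at L3: 929
Root: 61
Proof path (sibling hashes from leaf to root): [38, 147, 624, 929]

Answer: 38 147 624 929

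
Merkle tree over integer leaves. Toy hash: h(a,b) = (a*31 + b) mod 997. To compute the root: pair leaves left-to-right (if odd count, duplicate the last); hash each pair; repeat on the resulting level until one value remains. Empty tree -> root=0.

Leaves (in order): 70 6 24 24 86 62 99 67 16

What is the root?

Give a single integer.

L0: [70, 6, 24, 24, 86, 62, 99, 67, 16]
L1: h(70,6)=(70*31+6)%997=182 h(24,24)=(24*31+24)%997=768 h(86,62)=(86*31+62)%997=734 h(99,67)=(99*31+67)%997=145 h(16,16)=(16*31+16)%997=512 -> [182, 768, 734, 145, 512]
L2: h(182,768)=(182*31+768)%997=428 h(734,145)=(734*31+145)%997=965 h(512,512)=(512*31+512)%997=432 -> [428, 965, 432]
L3: h(428,965)=(428*31+965)%997=275 h(432,432)=(432*31+432)%997=863 -> [275, 863]
L4: h(275,863)=(275*31+863)%997=415 -> [415]

Answer: 415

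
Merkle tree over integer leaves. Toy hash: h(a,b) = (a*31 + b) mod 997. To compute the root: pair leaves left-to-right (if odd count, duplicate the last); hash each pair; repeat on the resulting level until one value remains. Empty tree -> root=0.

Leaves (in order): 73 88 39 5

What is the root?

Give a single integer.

Answer: 317

Derivation:
L0: [73, 88, 39, 5]
L1: h(73,88)=(73*31+88)%997=357 h(39,5)=(39*31+5)%997=217 -> [357, 217]
L2: h(357,217)=(357*31+217)%997=317 -> [317]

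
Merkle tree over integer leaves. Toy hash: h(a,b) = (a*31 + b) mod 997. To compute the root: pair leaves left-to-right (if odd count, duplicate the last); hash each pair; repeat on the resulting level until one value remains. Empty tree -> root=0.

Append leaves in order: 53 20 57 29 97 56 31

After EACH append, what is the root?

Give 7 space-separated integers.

Answer: 53 666 536 508 421 106 29

Derivation:
After append 53 (leaves=[53]):
  L0: [53]
  root=53
After append 20 (leaves=[53, 20]):
  L0: [53, 20]
  L1: h(53,20)=(53*31+20)%997=666 -> [666]
  root=666
After append 57 (leaves=[53, 20, 57]):
  L0: [53, 20, 57]
  L1: h(53,20)=(53*31+20)%997=666 h(57,57)=(57*31+57)%997=827 -> [666, 827]
  L2: h(666,827)=(666*31+827)%997=536 -> [536]
  root=536
After append 29 (leaves=[53, 20, 57, 29]):
  L0: [53, 20, 57, 29]
  L1: h(53,20)=(53*31+20)%997=666 h(57,29)=(57*31+29)%997=799 -> [666, 799]
  L2: h(666,799)=(666*31+799)%997=508 -> [508]
  root=508
After append 97 (leaves=[53, 20, 57, 29, 97]):
  L0: [53, 20, 57, 29, 97]
  L1: h(53,20)=(53*31+20)%997=666 h(57,29)=(57*31+29)%997=799 h(97,97)=(97*31+97)%997=113 -> [666, 799, 113]
  L2: h(666,799)=(666*31+799)%997=508 h(113,113)=(113*31+113)%997=625 -> [508, 625]
  L3: h(508,625)=(508*31+625)%997=421 -> [421]
  root=421
After append 56 (leaves=[53, 20, 57, 29, 97, 56]):
  L0: [53, 20, 57, 29, 97, 56]
  L1: h(53,20)=(53*31+20)%997=666 h(57,29)=(57*31+29)%997=799 h(97,56)=(97*31+56)%997=72 -> [666, 799, 72]
  L2: h(666,799)=(666*31+799)%997=508 h(72,72)=(72*31+72)%997=310 -> [508, 310]
  L3: h(508,310)=(508*31+310)%997=106 -> [106]
  root=106
After append 31 (leaves=[53, 20, 57, 29, 97, 56, 31]):
  L0: [53, 20, 57, 29, 97, 56, 31]
  L1: h(53,20)=(53*31+20)%997=666 h(57,29)=(57*31+29)%997=799 h(97,56)=(97*31+56)%997=72 h(31,31)=(31*31+31)%997=992 -> [666, 799, 72, 992]
  L2: h(666,799)=(666*31+799)%997=508 h(72,992)=(72*31+992)%997=233 -> [508, 233]
  L3: h(508,233)=(508*31+233)%997=29 -> [29]
  root=29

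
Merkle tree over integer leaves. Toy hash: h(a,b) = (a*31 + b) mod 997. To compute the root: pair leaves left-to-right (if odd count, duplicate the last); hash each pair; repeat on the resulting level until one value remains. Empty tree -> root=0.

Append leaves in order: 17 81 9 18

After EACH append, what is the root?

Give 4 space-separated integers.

Answer: 17 608 193 202

Derivation:
After append 17 (leaves=[17]):
  L0: [17]
  root=17
After append 81 (leaves=[17, 81]):
  L0: [17, 81]
  L1: h(17,81)=(17*31+81)%997=608 -> [608]
  root=608
After append 9 (leaves=[17, 81, 9]):
  L0: [17, 81, 9]
  L1: h(17,81)=(17*31+81)%997=608 h(9,9)=(9*31+9)%997=288 -> [608, 288]
  L2: h(608,288)=(608*31+288)%997=193 -> [193]
  root=193
After append 18 (leaves=[17, 81, 9, 18]):
  L0: [17, 81, 9, 18]
  L1: h(17,81)=(17*31+81)%997=608 h(9,18)=(9*31+18)%997=297 -> [608, 297]
  L2: h(608,297)=(608*31+297)%997=202 -> [202]
  root=202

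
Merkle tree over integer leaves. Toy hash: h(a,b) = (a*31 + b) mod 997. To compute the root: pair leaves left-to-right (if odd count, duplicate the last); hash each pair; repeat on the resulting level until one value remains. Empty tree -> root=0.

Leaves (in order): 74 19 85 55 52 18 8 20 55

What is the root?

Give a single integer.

L0: [74, 19, 85, 55, 52, 18, 8, 20, 55]
L1: h(74,19)=(74*31+19)%997=319 h(85,55)=(85*31+55)%997=696 h(52,18)=(52*31+18)%997=633 h(8,20)=(8*31+20)%997=268 h(55,55)=(55*31+55)%997=763 -> [319, 696, 633, 268, 763]
L2: h(319,696)=(319*31+696)%997=615 h(633,268)=(633*31+268)%997=948 h(763,763)=(763*31+763)%997=488 -> [615, 948, 488]
L3: h(615,948)=(615*31+948)%997=73 h(488,488)=(488*31+488)%997=661 -> [73, 661]
L4: h(73,661)=(73*31+661)%997=930 -> [930]

Answer: 930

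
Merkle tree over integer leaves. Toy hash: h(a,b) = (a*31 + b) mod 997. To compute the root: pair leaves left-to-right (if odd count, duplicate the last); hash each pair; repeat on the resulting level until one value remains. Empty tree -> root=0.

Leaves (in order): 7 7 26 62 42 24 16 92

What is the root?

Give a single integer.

L0: [7, 7, 26, 62, 42, 24, 16, 92]
L1: h(7,7)=(7*31+7)%997=224 h(26,62)=(26*31+62)%997=868 h(42,24)=(42*31+24)%997=329 h(16,92)=(16*31+92)%997=588 -> [224, 868, 329, 588]
L2: h(224,868)=(224*31+868)%997=833 h(329,588)=(329*31+588)%997=817 -> [833, 817]
L3: h(833,817)=(833*31+817)%997=718 -> [718]

Answer: 718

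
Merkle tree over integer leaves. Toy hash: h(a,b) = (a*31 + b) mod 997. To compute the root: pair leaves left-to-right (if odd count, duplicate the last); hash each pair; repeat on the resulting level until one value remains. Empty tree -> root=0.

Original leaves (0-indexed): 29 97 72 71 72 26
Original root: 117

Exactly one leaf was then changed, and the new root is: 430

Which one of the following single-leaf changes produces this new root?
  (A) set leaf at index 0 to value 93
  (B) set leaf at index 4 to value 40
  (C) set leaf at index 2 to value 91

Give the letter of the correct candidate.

Original leaves: [29, 97, 72, 71, 72, 26]
Target new root: 430
Try each candidate change and compute the resulting root:
Candidate A: set leaf[0] = 93 -> leaves = [93, 97, 72, 71, 72, 26]
  L0: [93, 97, 72, 71, 72, 26]
  L1: h(93,97)=(93*31+97)%997=986 h(72,71)=(72*31+71)%997=309 h(72,26)=(72*31+26)%997=264 -> [986, 309, 264]
  L2: h(986,309)=(986*31+309)%997=965 h(264,264)=(264*31+264)%997=472 -> [965, 472]
  L3: h(965,472)=(965*31+472)%997=477 -> [477]
  root = 477 != target 430
Candidate B: set leaf[4] = 40 -> leaves = [29, 97, 72, 71, 40, 26]
  L0: [29, 97, 72, 71, 40, 26]
  L1: h(29,97)=(29*31+97)%997=996 h(72,71)=(72*31+71)%997=309 h(40,26)=(40*31+26)%997=269 -> [996, 309, 269]
  L2: h(996,309)=(996*31+309)%997=278 h(269,269)=(269*31+269)%997=632 -> [278, 632]
  L3: h(278,632)=(278*31+632)%997=277 -> [277]
  root = 277 != target 430
Candidate C: set leaf[2] = 91 -> leaves = [29, 97, 91, 71, 72, 26]
  L0: [29, 97, 91, 71, 72, 26]
  L1: h(29,97)=(29*31+97)%997=996 h(91,71)=(91*31+71)%997=898 h(72,26)=(72*31+26)%997=264 -> [996, 898, 264]
  L2: h(996,898)=(996*31+898)%997=867 h(264,264)=(264*31+264)%997=472 -> [867, 472]
  L3: h(867,472)=(867*31+472)%997=430 -> [430]
  root = 430 == target 430  ** MATCH **
Candidate C produces the target root.

Answer: C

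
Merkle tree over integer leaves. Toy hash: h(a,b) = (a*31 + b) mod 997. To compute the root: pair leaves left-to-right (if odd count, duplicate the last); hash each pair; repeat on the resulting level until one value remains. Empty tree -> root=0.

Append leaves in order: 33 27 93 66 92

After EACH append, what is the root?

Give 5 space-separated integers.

Answer: 33 53 631 604 271

Derivation:
After append 33 (leaves=[33]):
  L0: [33]
  root=33
After append 27 (leaves=[33, 27]):
  L0: [33, 27]
  L1: h(33,27)=(33*31+27)%997=53 -> [53]
  root=53
After append 93 (leaves=[33, 27, 93]):
  L0: [33, 27, 93]
  L1: h(33,27)=(33*31+27)%997=53 h(93,93)=(93*31+93)%997=982 -> [53, 982]
  L2: h(53,982)=(53*31+982)%997=631 -> [631]
  root=631
After append 66 (leaves=[33, 27, 93, 66]):
  L0: [33, 27, 93, 66]
  L1: h(33,27)=(33*31+27)%997=53 h(93,66)=(93*31+66)%997=955 -> [53, 955]
  L2: h(53,955)=(53*31+955)%997=604 -> [604]
  root=604
After append 92 (leaves=[33, 27, 93, 66, 92]):
  L0: [33, 27, 93, 66, 92]
  L1: h(33,27)=(33*31+27)%997=53 h(93,66)=(93*31+66)%997=955 h(92,92)=(92*31+92)%997=950 -> [53, 955, 950]
  L2: h(53,955)=(53*31+955)%997=604 h(950,950)=(950*31+950)%997=490 -> [604, 490]
  L3: h(604,490)=(604*31+490)%997=271 -> [271]
  root=271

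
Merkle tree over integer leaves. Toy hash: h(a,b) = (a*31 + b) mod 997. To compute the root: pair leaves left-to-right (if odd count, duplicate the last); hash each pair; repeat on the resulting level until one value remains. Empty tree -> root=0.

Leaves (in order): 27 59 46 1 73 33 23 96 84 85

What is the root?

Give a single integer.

Answer: 598

Derivation:
L0: [27, 59, 46, 1, 73, 33, 23, 96, 84, 85]
L1: h(27,59)=(27*31+59)%997=896 h(46,1)=(46*31+1)%997=430 h(73,33)=(73*31+33)%997=302 h(23,96)=(23*31+96)%997=809 h(84,85)=(84*31+85)%997=695 -> [896, 430, 302, 809, 695]
L2: h(896,430)=(896*31+430)%997=290 h(302,809)=(302*31+809)%997=201 h(695,695)=(695*31+695)%997=306 -> [290, 201, 306]
L3: h(290,201)=(290*31+201)%997=218 h(306,306)=(306*31+306)%997=819 -> [218, 819]
L4: h(218,819)=(218*31+819)%997=598 -> [598]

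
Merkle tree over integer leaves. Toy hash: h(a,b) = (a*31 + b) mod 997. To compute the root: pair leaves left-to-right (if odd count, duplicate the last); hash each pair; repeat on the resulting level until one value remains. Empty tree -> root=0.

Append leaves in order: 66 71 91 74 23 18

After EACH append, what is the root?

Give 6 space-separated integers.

Answer: 66 123 743 726 196 36

Derivation:
After append 66 (leaves=[66]):
  L0: [66]
  root=66
After append 71 (leaves=[66, 71]):
  L0: [66, 71]
  L1: h(66,71)=(66*31+71)%997=123 -> [123]
  root=123
After append 91 (leaves=[66, 71, 91]):
  L0: [66, 71, 91]
  L1: h(66,71)=(66*31+71)%997=123 h(91,91)=(91*31+91)%997=918 -> [123, 918]
  L2: h(123,918)=(123*31+918)%997=743 -> [743]
  root=743
After append 74 (leaves=[66, 71, 91, 74]):
  L0: [66, 71, 91, 74]
  L1: h(66,71)=(66*31+71)%997=123 h(91,74)=(91*31+74)%997=901 -> [123, 901]
  L2: h(123,901)=(123*31+901)%997=726 -> [726]
  root=726
After append 23 (leaves=[66, 71, 91, 74, 23]):
  L0: [66, 71, 91, 74, 23]
  L1: h(66,71)=(66*31+71)%997=123 h(91,74)=(91*31+74)%997=901 h(23,23)=(23*31+23)%997=736 -> [123, 901, 736]
  L2: h(123,901)=(123*31+901)%997=726 h(736,736)=(736*31+736)%997=621 -> [726, 621]
  L3: h(726,621)=(726*31+621)%997=196 -> [196]
  root=196
After append 18 (leaves=[66, 71, 91, 74, 23, 18]):
  L0: [66, 71, 91, 74, 23, 18]
  L1: h(66,71)=(66*31+71)%997=123 h(91,74)=(91*31+74)%997=901 h(23,18)=(23*31+18)%997=731 -> [123, 901, 731]
  L2: h(123,901)=(123*31+901)%997=726 h(731,731)=(731*31+731)%997=461 -> [726, 461]
  L3: h(726,461)=(726*31+461)%997=36 -> [36]
  root=36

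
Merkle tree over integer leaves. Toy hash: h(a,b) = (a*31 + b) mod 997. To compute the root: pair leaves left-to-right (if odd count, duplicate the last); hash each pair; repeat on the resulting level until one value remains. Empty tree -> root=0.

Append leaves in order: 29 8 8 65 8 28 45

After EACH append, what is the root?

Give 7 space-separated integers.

After append 29 (leaves=[29]):
  L0: [29]
  root=29
After append 8 (leaves=[29, 8]):
  L0: [29, 8]
  L1: h(29,8)=(29*31+8)%997=907 -> [907]
  root=907
After append 8 (leaves=[29, 8, 8]):
  L0: [29, 8, 8]
  L1: h(29,8)=(29*31+8)%997=907 h(8,8)=(8*31+8)%997=256 -> [907, 256]
  L2: h(907,256)=(907*31+256)%997=457 -> [457]
  root=457
After append 65 (leaves=[29, 8, 8, 65]):
  L0: [29, 8, 8, 65]
  L1: h(29,8)=(29*31+8)%997=907 h(8,65)=(8*31+65)%997=313 -> [907, 313]
  L2: h(907,313)=(907*31+313)%997=514 -> [514]
  root=514
After append 8 (leaves=[29, 8, 8, 65, 8]):
  L0: [29, 8, 8, 65, 8]
  L1: h(29,8)=(29*31+8)%997=907 h(8,65)=(8*31+65)%997=313 h(8,8)=(8*31+8)%997=256 -> [907, 313, 256]
  L2: h(907,313)=(907*31+313)%997=514 h(256,256)=(256*31+256)%997=216 -> [514, 216]
  L3: h(514,216)=(514*31+216)%997=198 -> [198]
  root=198
After append 28 (leaves=[29, 8, 8, 65, 8, 28]):
  L0: [29, 8, 8, 65, 8, 28]
  L1: h(29,8)=(29*31+8)%997=907 h(8,65)=(8*31+65)%997=313 h(8,28)=(8*31+28)%997=276 -> [907, 313, 276]
  L2: h(907,313)=(907*31+313)%997=514 h(276,276)=(276*31+276)%997=856 -> [514, 856]
  L3: h(514,856)=(514*31+856)%997=838 -> [838]
  root=838
After append 45 (leaves=[29, 8, 8, 65, 8, 28, 45]):
  L0: [29, 8, 8, 65, 8, 28, 45]
  L1: h(29,8)=(29*31+8)%997=907 h(8,65)=(8*31+65)%997=313 h(8,28)=(8*31+28)%997=276 h(45,45)=(45*31+45)%997=443 -> [907, 313, 276, 443]
  L2: h(907,313)=(907*31+313)%997=514 h(276,443)=(276*31+443)%997=26 -> [514, 26]
  L3: h(514,26)=(514*31+26)%997=8 -> [8]
  root=8

Answer: 29 907 457 514 198 838 8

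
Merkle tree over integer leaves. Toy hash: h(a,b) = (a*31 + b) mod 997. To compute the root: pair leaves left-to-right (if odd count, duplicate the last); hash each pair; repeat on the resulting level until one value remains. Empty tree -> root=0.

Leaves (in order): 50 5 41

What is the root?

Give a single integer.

Answer: 664

Derivation:
L0: [50, 5, 41]
L1: h(50,5)=(50*31+5)%997=558 h(41,41)=(41*31+41)%997=315 -> [558, 315]
L2: h(558,315)=(558*31+315)%997=664 -> [664]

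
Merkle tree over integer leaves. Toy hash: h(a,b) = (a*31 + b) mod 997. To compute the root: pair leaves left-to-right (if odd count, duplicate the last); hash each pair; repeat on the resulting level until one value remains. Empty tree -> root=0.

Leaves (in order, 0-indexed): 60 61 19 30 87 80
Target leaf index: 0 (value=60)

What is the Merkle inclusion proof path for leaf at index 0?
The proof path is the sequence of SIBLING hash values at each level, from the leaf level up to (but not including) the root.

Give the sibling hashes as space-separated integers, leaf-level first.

Answer: 61 619 131

Derivation:
L0 (leaves): [60, 61, 19, 30, 87, 80], target index=0
L1: h(60,61)=(60*31+61)%997=924 [pair 0] h(19,30)=(19*31+30)%997=619 [pair 1] h(87,80)=(87*31+80)%997=783 [pair 2] -> [924, 619, 783]
  Sibling for proof at L0: 61
L2: h(924,619)=(924*31+619)%997=350 [pair 0] h(783,783)=(783*31+783)%997=131 [pair 1] -> [350, 131]
  Sibling for proof at L1: 619
L3: h(350,131)=(350*31+131)%997=14 [pair 0] -> [14]
  Sibling for proof at L2: 131
Root: 14
Proof path (sibling hashes from leaf to root): [61, 619, 131]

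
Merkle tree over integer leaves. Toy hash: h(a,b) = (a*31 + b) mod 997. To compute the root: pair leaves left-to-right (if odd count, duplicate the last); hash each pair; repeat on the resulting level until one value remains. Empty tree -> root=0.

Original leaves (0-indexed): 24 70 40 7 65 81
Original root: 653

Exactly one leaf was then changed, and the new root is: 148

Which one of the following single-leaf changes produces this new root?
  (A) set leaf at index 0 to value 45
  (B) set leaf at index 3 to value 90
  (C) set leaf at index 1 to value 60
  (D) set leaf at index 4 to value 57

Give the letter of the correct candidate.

Original leaves: [24, 70, 40, 7, 65, 81]
Target new root: 148
Try each candidate change and compute the resulting root:
Candidate A: set leaf[0] = 45 -> leaves = [45, 70, 40, 7, 65, 81]
  L0: [45, 70, 40, 7, 65, 81]
  L1: h(45,70)=(45*31+70)%997=468 h(40,7)=(40*31+7)%997=250 h(65,81)=(65*31+81)%997=102 -> [468, 250, 102]
  L2: h(468,250)=(468*31+250)%997=800 h(102,102)=(102*31+102)%997=273 -> [800, 273]
  L3: h(800,273)=(800*31+273)%997=148 -> [148]
  root = 148 == target 148  ** MATCH **
Candidate B: set leaf[3] = 90 -> leaves = [24, 70, 40, 90, 65, 81]
  L0: [24, 70, 40, 90, 65, 81]
  L1: h(24,70)=(24*31+70)%997=814 h(40,90)=(40*31+90)%997=333 h(65,81)=(65*31+81)%997=102 -> [814, 333, 102]
  L2: h(814,333)=(814*31+333)%997=642 h(102,102)=(102*31+102)%997=273 -> [642, 273]
  L3: h(642,273)=(642*31+273)%997=235 -> [235]
  root = 235 != target 148
Candidate C: set leaf[1] = 60 -> leaves = [24, 60, 40, 7, 65, 81]
  L0: [24, 60, 40, 7, 65, 81]
  L1: h(24,60)=(24*31+60)%997=804 h(40,7)=(40*31+7)%997=250 h(65,81)=(65*31+81)%997=102 -> [804, 250, 102]
  L2: h(804,250)=(804*31+250)%997=249 h(102,102)=(102*31+102)%997=273 -> [249, 273]
  L3: h(249,273)=(249*31+273)%997=16 -> [16]
  root = 16 != target 148
Candidate D: set leaf[4] = 57 -> leaves = [24, 70, 40, 7, 57, 81]
  L0: [24, 70, 40, 7, 57, 81]
  L1: h(24,70)=(24*31+70)%997=814 h(40,7)=(40*31+7)%997=250 h(57,81)=(57*31+81)%997=851 -> [814, 250, 851]
  L2: h(814,250)=(814*31+250)%997=559 h(851,851)=(851*31+851)%997=313 -> [559, 313]
  L3: h(559,313)=(559*31+313)%997=693 -> [693]
  root = 693 != target 148
Candidate A produces the target root.

Answer: A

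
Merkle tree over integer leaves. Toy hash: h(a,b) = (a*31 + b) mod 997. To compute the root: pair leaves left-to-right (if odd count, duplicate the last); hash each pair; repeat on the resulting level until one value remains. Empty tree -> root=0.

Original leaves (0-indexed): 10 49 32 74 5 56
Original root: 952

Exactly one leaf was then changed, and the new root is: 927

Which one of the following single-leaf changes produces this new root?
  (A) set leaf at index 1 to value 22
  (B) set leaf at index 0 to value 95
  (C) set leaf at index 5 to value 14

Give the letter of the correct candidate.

Answer: A

Derivation:
Original leaves: [10, 49, 32, 74, 5, 56]
Target new root: 927
Try each candidate change and compute the resulting root:
Candidate A: set leaf[1] = 22 -> leaves = [10, 22, 32, 74, 5, 56]
  L0: [10, 22, 32, 74, 5, 56]
  L1: h(10,22)=(10*31+22)%997=332 h(32,74)=(32*31+74)%997=69 h(5,56)=(5*31+56)%997=211 -> [332, 69, 211]
  L2: h(332,69)=(332*31+69)%997=391 h(211,211)=(211*31+211)%997=770 -> [391, 770]
  L3: h(391,770)=(391*31+770)%997=927 -> [927]
  root = 927 == target 927  ** MATCH **
Candidate B: set leaf[0] = 95 -> leaves = [95, 49, 32, 74, 5, 56]
  L0: [95, 49, 32, 74, 5, 56]
  L1: h(95,49)=(95*31+49)%997=3 h(32,74)=(32*31+74)%997=69 h(5,56)=(5*31+56)%997=211 -> [3, 69, 211]
  L2: h(3,69)=(3*31+69)%997=162 h(211,211)=(211*31+211)%997=770 -> [162, 770]
  L3: h(162,770)=(162*31+770)%997=807 -> [807]
  root = 807 != target 927
Candidate C: set leaf[5] = 14 -> leaves = [10, 49, 32, 74, 5, 14]
  L0: [10, 49, 32, 74, 5, 14]
  L1: h(10,49)=(10*31+49)%997=359 h(32,74)=(32*31+74)%997=69 h(5,14)=(5*31+14)%997=169 -> [359, 69, 169]
  L2: h(359,69)=(359*31+69)%997=231 h(169,169)=(169*31+169)%997=423 -> [231, 423]
  L3: h(231,423)=(231*31+423)%997=605 -> [605]
  root = 605 != target 927
Candidate A produces the target root.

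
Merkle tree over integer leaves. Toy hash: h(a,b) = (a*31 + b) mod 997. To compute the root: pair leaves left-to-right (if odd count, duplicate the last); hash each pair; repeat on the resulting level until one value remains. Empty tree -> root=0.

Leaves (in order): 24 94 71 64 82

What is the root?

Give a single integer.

Answer: 387

Derivation:
L0: [24, 94, 71, 64, 82]
L1: h(24,94)=(24*31+94)%997=838 h(71,64)=(71*31+64)%997=271 h(82,82)=(82*31+82)%997=630 -> [838, 271, 630]
L2: h(838,271)=(838*31+271)%997=327 h(630,630)=(630*31+630)%997=220 -> [327, 220]
L3: h(327,220)=(327*31+220)%997=387 -> [387]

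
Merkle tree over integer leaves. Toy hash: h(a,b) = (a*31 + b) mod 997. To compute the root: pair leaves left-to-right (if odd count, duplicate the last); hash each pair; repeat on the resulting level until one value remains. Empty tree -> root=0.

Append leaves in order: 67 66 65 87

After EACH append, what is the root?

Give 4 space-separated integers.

After append 67 (leaves=[67]):
  L0: [67]
  root=67
After append 66 (leaves=[67, 66]):
  L0: [67, 66]
  L1: h(67,66)=(67*31+66)%997=149 -> [149]
  root=149
After append 65 (leaves=[67, 66, 65]):
  L0: [67, 66, 65]
  L1: h(67,66)=(67*31+66)%997=149 h(65,65)=(65*31+65)%997=86 -> [149, 86]
  L2: h(149,86)=(149*31+86)%997=717 -> [717]
  root=717
After append 87 (leaves=[67, 66, 65, 87]):
  L0: [67, 66, 65, 87]
  L1: h(67,66)=(67*31+66)%997=149 h(65,87)=(65*31+87)%997=108 -> [149, 108]
  L2: h(149,108)=(149*31+108)%997=739 -> [739]
  root=739

Answer: 67 149 717 739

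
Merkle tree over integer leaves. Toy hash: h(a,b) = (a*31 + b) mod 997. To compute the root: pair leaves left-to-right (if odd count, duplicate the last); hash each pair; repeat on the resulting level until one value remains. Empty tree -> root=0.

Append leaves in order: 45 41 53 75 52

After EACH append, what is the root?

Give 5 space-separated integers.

Answer: 45 439 350 372 972

Derivation:
After append 45 (leaves=[45]):
  L0: [45]
  root=45
After append 41 (leaves=[45, 41]):
  L0: [45, 41]
  L1: h(45,41)=(45*31+41)%997=439 -> [439]
  root=439
After append 53 (leaves=[45, 41, 53]):
  L0: [45, 41, 53]
  L1: h(45,41)=(45*31+41)%997=439 h(53,53)=(53*31+53)%997=699 -> [439, 699]
  L2: h(439,699)=(439*31+699)%997=350 -> [350]
  root=350
After append 75 (leaves=[45, 41, 53, 75]):
  L0: [45, 41, 53, 75]
  L1: h(45,41)=(45*31+41)%997=439 h(53,75)=(53*31+75)%997=721 -> [439, 721]
  L2: h(439,721)=(439*31+721)%997=372 -> [372]
  root=372
After append 52 (leaves=[45, 41, 53, 75, 52]):
  L0: [45, 41, 53, 75, 52]
  L1: h(45,41)=(45*31+41)%997=439 h(53,75)=(53*31+75)%997=721 h(52,52)=(52*31+52)%997=667 -> [439, 721, 667]
  L2: h(439,721)=(439*31+721)%997=372 h(667,667)=(667*31+667)%997=407 -> [372, 407]
  L3: h(372,407)=(372*31+407)%997=972 -> [972]
  root=972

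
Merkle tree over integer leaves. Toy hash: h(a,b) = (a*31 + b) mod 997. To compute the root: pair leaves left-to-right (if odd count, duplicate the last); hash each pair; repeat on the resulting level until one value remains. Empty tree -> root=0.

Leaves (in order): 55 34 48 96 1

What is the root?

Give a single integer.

Answer: 485

Derivation:
L0: [55, 34, 48, 96, 1]
L1: h(55,34)=(55*31+34)%997=742 h(48,96)=(48*31+96)%997=587 h(1,1)=(1*31+1)%997=32 -> [742, 587, 32]
L2: h(742,587)=(742*31+587)%997=658 h(32,32)=(32*31+32)%997=27 -> [658, 27]
L3: h(658,27)=(658*31+27)%997=485 -> [485]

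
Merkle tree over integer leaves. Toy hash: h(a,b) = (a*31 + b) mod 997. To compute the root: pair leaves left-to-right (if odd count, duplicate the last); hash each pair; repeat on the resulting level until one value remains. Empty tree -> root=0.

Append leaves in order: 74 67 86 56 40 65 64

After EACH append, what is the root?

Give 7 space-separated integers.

After append 74 (leaves=[74]):
  L0: [74]
  root=74
After append 67 (leaves=[74, 67]):
  L0: [74, 67]
  L1: h(74,67)=(74*31+67)%997=367 -> [367]
  root=367
After append 86 (leaves=[74, 67, 86]):
  L0: [74, 67, 86]
  L1: h(74,67)=(74*31+67)%997=367 h(86,86)=(86*31+86)%997=758 -> [367, 758]
  L2: h(367,758)=(367*31+758)%997=171 -> [171]
  root=171
After append 56 (leaves=[74, 67, 86, 56]):
  L0: [74, 67, 86, 56]
  L1: h(74,67)=(74*31+67)%997=367 h(86,56)=(86*31+56)%997=728 -> [367, 728]
  L2: h(367,728)=(367*31+728)%997=141 -> [141]
  root=141
After append 40 (leaves=[74, 67, 86, 56, 40]):
  L0: [74, 67, 86, 56, 40]
  L1: h(74,67)=(74*31+67)%997=367 h(86,56)=(86*31+56)%997=728 h(40,40)=(40*31+40)%997=283 -> [367, 728, 283]
  L2: h(367,728)=(367*31+728)%997=141 h(283,283)=(283*31+283)%997=83 -> [141, 83]
  L3: h(141,83)=(141*31+83)%997=466 -> [466]
  root=466
After append 65 (leaves=[74, 67, 86, 56, 40, 65]):
  L0: [74, 67, 86, 56, 40, 65]
  L1: h(74,67)=(74*31+67)%997=367 h(86,56)=(86*31+56)%997=728 h(40,65)=(40*31+65)%997=308 -> [367, 728, 308]
  L2: h(367,728)=(367*31+728)%997=141 h(308,308)=(308*31+308)%997=883 -> [141, 883]
  L3: h(141,883)=(141*31+883)%997=269 -> [269]
  root=269
After append 64 (leaves=[74, 67, 86, 56, 40, 65, 64]):
  L0: [74, 67, 86, 56, 40, 65, 64]
  L1: h(74,67)=(74*31+67)%997=367 h(86,56)=(86*31+56)%997=728 h(40,65)=(40*31+65)%997=308 h(64,64)=(64*31+64)%997=54 -> [367, 728, 308, 54]
  L2: h(367,728)=(367*31+728)%997=141 h(308,54)=(308*31+54)%997=629 -> [141, 629]
  L3: h(141,629)=(141*31+629)%997=15 -> [15]
  root=15

Answer: 74 367 171 141 466 269 15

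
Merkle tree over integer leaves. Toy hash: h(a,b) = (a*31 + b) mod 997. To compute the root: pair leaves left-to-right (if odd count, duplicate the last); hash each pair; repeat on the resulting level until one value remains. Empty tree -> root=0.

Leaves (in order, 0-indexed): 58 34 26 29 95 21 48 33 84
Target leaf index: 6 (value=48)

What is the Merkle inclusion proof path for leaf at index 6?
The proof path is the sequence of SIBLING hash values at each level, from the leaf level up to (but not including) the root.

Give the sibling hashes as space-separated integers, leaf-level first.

Answer: 33 972 798 792

Derivation:
L0 (leaves): [58, 34, 26, 29, 95, 21, 48, 33, 84], target index=6
L1: h(58,34)=(58*31+34)%997=835 [pair 0] h(26,29)=(26*31+29)%997=835 [pair 1] h(95,21)=(95*31+21)%997=972 [pair 2] h(48,33)=(48*31+33)%997=524 [pair 3] h(84,84)=(84*31+84)%997=694 [pair 4] -> [835, 835, 972, 524, 694]
  Sibling for proof at L0: 33
L2: h(835,835)=(835*31+835)%997=798 [pair 0] h(972,524)=(972*31+524)%997=746 [pair 1] h(694,694)=(694*31+694)%997=274 [pair 2] -> [798, 746, 274]
  Sibling for proof at L1: 972
L3: h(798,746)=(798*31+746)%997=559 [pair 0] h(274,274)=(274*31+274)%997=792 [pair 1] -> [559, 792]
  Sibling for proof at L2: 798
L4: h(559,792)=(559*31+792)%997=175 [pair 0] -> [175]
  Sibling for proof at L3: 792
Root: 175
Proof path (sibling hashes from leaf to root): [33, 972, 798, 792]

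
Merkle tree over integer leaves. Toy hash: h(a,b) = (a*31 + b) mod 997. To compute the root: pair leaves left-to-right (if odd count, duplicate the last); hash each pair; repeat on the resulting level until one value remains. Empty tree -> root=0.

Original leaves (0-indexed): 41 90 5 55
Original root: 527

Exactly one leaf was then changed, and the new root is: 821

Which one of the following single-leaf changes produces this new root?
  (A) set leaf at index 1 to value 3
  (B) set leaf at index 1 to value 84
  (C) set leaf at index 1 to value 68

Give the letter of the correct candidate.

Original leaves: [41, 90, 5, 55]
Target new root: 821
Try each candidate change and compute the resulting root:
Candidate A: set leaf[1] = 3 -> leaves = [41, 3, 5, 55]
  L0: [41, 3, 5, 55]
  L1: h(41,3)=(41*31+3)%997=277 h(5,55)=(5*31+55)%997=210 -> [277, 210]
  L2: h(277,210)=(277*31+210)%997=821 -> [821]
  root = 821 == target 821  ** MATCH **
Candidate B: set leaf[1] = 84 -> leaves = [41, 84, 5, 55]
  L0: [41, 84, 5, 55]
  L1: h(41,84)=(41*31+84)%997=358 h(5,55)=(5*31+55)%997=210 -> [358, 210]
  L2: h(358,210)=(358*31+210)%997=341 -> [341]
  root = 341 != target 821
Candidate C: set leaf[1] = 68 -> leaves = [41, 68, 5, 55]
  L0: [41, 68, 5, 55]
  L1: h(41,68)=(41*31+68)%997=342 h(5,55)=(5*31+55)%997=210 -> [342, 210]
  L2: h(342,210)=(342*31+210)%997=842 -> [842]
  root = 842 != target 821
Candidate A produces the target root.

Answer: A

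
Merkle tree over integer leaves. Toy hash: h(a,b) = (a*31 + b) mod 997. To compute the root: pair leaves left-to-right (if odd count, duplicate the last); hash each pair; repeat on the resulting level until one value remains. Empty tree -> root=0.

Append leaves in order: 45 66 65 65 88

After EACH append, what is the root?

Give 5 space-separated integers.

After append 45 (leaves=[45]):
  L0: [45]
  root=45
After append 66 (leaves=[45, 66]):
  L0: [45, 66]
  L1: h(45,66)=(45*31+66)%997=464 -> [464]
  root=464
After append 65 (leaves=[45, 66, 65]):
  L0: [45, 66, 65]
  L1: h(45,66)=(45*31+66)%997=464 h(65,65)=(65*31+65)%997=86 -> [464, 86]
  L2: h(464,86)=(464*31+86)%997=512 -> [512]
  root=512
After append 65 (leaves=[45, 66, 65, 65]):
  L0: [45, 66, 65, 65]
  L1: h(45,66)=(45*31+66)%997=464 h(65,65)=(65*31+65)%997=86 -> [464, 86]
  L2: h(464,86)=(464*31+86)%997=512 -> [512]
  root=512
After append 88 (leaves=[45, 66, 65, 65, 88]):
  L0: [45, 66, 65, 65, 88]
  L1: h(45,66)=(45*31+66)%997=464 h(65,65)=(65*31+65)%997=86 h(88,88)=(88*31+88)%997=822 -> [464, 86, 822]
  L2: h(464,86)=(464*31+86)%997=512 h(822,822)=(822*31+822)%997=382 -> [512, 382]
  L3: h(512,382)=(512*31+382)%997=302 -> [302]
  root=302

Answer: 45 464 512 512 302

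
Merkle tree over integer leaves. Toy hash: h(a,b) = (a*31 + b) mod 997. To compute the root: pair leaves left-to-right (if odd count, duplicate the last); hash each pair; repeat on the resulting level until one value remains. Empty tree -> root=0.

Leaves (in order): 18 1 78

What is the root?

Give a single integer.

L0: [18, 1, 78]
L1: h(18,1)=(18*31+1)%997=559 h(78,78)=(78*31+78)%997=502 -> [559, 502]
L2: h(559,502)=(559*31+502)%997=882 -> [882]

Answer: 882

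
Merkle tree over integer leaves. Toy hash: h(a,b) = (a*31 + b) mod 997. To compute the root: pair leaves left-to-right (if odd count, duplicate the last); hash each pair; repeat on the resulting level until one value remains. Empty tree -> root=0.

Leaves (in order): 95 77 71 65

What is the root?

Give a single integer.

Answer: 236

Derivation:
L0: [95, 77, 71, 65]
L1: h(95,77)=(95*31+77)%997=31 h(71,65)=(71*31+65)%997=272 -> [31, 272]
L2: h(31,272)=(31*31+272)%997=236 -> [236]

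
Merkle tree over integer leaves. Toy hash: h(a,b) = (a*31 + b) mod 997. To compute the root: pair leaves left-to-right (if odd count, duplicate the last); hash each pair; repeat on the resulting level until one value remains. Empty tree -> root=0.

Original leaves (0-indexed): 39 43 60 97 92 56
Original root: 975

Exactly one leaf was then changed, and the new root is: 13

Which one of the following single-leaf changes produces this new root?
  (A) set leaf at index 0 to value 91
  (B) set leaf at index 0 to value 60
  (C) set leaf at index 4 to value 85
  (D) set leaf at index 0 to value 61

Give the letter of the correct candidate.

Original leaves: [39, 43, 60, 97, 92, 56]
Target new root: 13
Try each candidate change and compute the resulting root:
Candidate A: set leaf[0] = 91 -> leaves = [91, 43, 60, 97, 92, 56]
  L0: [91, 43, 60, 97, 92, 56]
  L1: h(91,43)=(91*31+43)%997=870 h(60,97)=(60*31+97)%997=960 h(92,56)=(92*31+56)%997=914 -> [870, 960, 914]
  L2: h(870,960)=(870*31+960)%997=14 h(914,914)=(914*31+914)%997=335 -> [14, 335]
  L3: h(14,335)=(14*31+335)%997=769 -> [769]
  root = 769 != target 13
Candidate B: set leaf[0] = 60 -> leaves = [60, 43, 60, 97, 92, 56]
  L0: [60, 43, 60, 97, 92, 56]
  L1: h(60,43)=(60*31+43)%997=906 h(60,97)=(60*31+97)%997=960 h(92,56)=(92*31+56)%997=914 -> [906, 960, 914]
  L2: h(906,960)=(906*31+960)%997=133 h(914,914)=(914*31+914)%997=335 -> [133, 335]
  L3: h(133,335)=(133*31+335)%997=470 -> [470]
  root = 470 != target 13
Candidate C: set leaf[4] = 85 -> leaves = [39, 43, 60, 97, 85, 56]
  L0: [39, 43, 60, 97, 85, 56]
  L1: h(39,43)=(39*31+43)%997=255 h(60,97)=(60*31+97)%997=960 h(85,56)=(85*31+56)%997=697 -> [255, 960, 697]
  L2: h(255,960)=(255*31+960)%997=889 h(697,697)=(697*31+697)%997=370 -> [889, 370]
  L3: h(889,370)=(889*31+370)%997=13 -> [13]
  root = 13 == target 13  ** MATCH **
Candidate D: set leaf[0] = 61 -> leaves = [61, 43, 60, 97, 92, 56]
  L0: [61, 43, 60, 97, 92, 56]
  L1: h(61,43)=(61*31+43)%997=937 h(60,97)=(60*31+97)%997=960 h(92,56)=(92*31+56)%997=914 -> [937, 960, 914]
  L2: h(937,960)=(937*31+960)%997=97 h(914,914)=(914*31+914)%997=335 -> [97, 335]
  L3: h(97,335)=(97*31+335)%997=351 -> [351]
  root = 351 != target 13
Candidate C produces the target root.

Answer: C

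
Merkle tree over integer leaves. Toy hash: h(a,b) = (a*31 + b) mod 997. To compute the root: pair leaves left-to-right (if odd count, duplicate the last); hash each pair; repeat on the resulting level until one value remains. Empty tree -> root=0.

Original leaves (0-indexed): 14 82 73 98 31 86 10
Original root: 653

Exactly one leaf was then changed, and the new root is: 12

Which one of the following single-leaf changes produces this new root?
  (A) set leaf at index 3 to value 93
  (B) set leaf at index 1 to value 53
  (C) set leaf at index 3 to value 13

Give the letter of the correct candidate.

Original leaves: [14, 82, 73, 98, 31, 86, 10]
Target new root: 12
Try each candidate change and compute the resulting root:
Candidate A: set leaf[3] = 93 -> leaves = [14, 82, 73, 93, 31, 86, 10]
  L0: [14, 82, 73, 93, 31, 86, 10]
  L1: h(14,82)=(14*31+82)%997=516 h(73,93)=(73*31+93)%997=362 h(31,86)=(31*31+86)%997=50 h(10,10)=(10*31+10)%997=320 -> [516, 362, 50, 320]
  L2: h(516,362)=(516*31+362)%997=406 h(50,320)=(50*31+320)%997=873 -> [406, 873]
  L3: h(406,873)=(406*31+873)%997=498 -> [498]
  root = 498 != target 12
Candidate B: set leaf[1] = 53 -> leaves = [14, 53, 73, 98, 31, 86, 10]
  L0: [14, 53, 73, 98, 31, 86, 10]
  L1: h(14,53)=(14*31+53)%997=487 h(73,98)=(73*31+98)%997=367 h(31,86)=(31*31+86)%997=50 h(10,10)=(10*31+10)%997=320 -> [487, 367, 50, 320]
  L2: h(487,367)=(487*31+367)%997=509 h(50,320)=(50*31+320)%997=873 -> [509, 873]
  L3: h(509,873)=(509*31+873)%997=700 -> [700]
  root = 700 != target 12
Candidate C: set leaf[3] = 13 -> leaves = [14, 82, 73, 13, 31, 86, 10]
  L0: [14, 82, 73, 13, 31, 86, 10]
  L1: h(14,82)=(14*31+82)%997=516 h(73,13)=(73*31+13)%997=282 h(31,86)=(31*31+86)%997=50 h(10,10)=(10*31+10)%997=320 -> [516, 282, 50, 320]
  L2: h(516,282)=(516*31+282)%997=326 h(50,320)=(50*31+320)%997=873 -> [326, 873]
  L3: h(326,873)=(326*31+873)%997=12 -> [12]
  root = 12 == target 12  ** MATCH **
Candidate C produces the target root.

Answer: C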